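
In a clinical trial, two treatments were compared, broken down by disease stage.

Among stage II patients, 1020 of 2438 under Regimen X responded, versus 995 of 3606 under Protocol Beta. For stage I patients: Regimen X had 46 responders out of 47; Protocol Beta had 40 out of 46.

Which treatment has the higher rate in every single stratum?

Stage II: Regimen X 1020/2438 = 41.8%, Protocol Beta 995/3606 = 27.6% → Regimen X
Stage I: Regimen X 46/47 = 97.9%, Protocol Beta 40/46 = 87.0% → Regimen X
Regimen X has the higher rate in both groups.

Regimen X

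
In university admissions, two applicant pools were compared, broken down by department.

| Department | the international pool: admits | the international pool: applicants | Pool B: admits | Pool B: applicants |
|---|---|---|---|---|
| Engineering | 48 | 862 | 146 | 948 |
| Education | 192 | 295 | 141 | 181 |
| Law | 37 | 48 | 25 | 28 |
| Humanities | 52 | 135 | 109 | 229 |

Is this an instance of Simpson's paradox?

No

Engineering: the international pool 48/862 = 5.6%, Pool B 146/948 = 15.4% → Pool B
Education: the international pool 192/295 = 65.1%, Pool B 141/181 = 77.9% → Pool B
Law: the international pool 37/48 = 77.1%, Pool B 25/28 = 89.3% → Pool B
Humanities: the international pool 52/135 = 38.5%, Pool B 109/229 = 47.6% → Pool B
Overall: the international pool 329/1340 = 24.6%, Pool B 421/1386 = 30.4% → Pool B
Pool B wins overall and in every department group — no reversal.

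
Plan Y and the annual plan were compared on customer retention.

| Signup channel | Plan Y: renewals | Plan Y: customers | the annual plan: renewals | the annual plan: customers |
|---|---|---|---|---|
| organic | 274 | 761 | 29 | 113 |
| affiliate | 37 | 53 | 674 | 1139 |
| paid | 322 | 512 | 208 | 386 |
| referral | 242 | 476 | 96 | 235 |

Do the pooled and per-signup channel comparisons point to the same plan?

No

Organic: Plan Y 274/761 = 36.0%, the annual plan 29/113 = 25.7% → Plan Y
Affiliate: Plan Y 37/53 = 69.8%, the annual plan 674/1139 = 59.2% → Plan Y
Paid: Plan Y 322/512 = 62.9%, the annual plan 208/386 = 53.9% → Plan Y
Referral: Plan Y 242/476 = 50.8%, the annual plan 96/235 = 40.9% → Plan Y
Overall: Plan Y 875/1802 = 48.6%, the annual plan 1007/1873 = 53.8% → the annual plan
Plan Y wins each signup group but the annual plan wins overall — the comparison reverses. Plan Y's customers skew toward organic, which has a lower base rate.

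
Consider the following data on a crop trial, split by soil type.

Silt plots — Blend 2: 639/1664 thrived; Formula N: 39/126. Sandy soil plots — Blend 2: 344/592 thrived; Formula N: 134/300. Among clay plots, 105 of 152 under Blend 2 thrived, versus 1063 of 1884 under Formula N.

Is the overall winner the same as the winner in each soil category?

No

Silt: Blend 2 639/1664 = 38.4%, Formula N 39/126 = 31.0% → Blend 2
Sandy soil: Blend 2 344/592 = 58.1%, Formula N 134/300 = 44.7% → Blend 2
Clay: Blend 2 105/152 = 69.1%, Formula N 1063/1884 = 56.4% → Blend 2
Overall: Blend 2 1088/2408 = 45.2%, Formula N 1236/2310 = 53.5% → Formula N
Blend 2 wins each soil group but Formula N wins overall — the comparison reverses. Blend 2's plots skew toward silt, which has a lower base rate.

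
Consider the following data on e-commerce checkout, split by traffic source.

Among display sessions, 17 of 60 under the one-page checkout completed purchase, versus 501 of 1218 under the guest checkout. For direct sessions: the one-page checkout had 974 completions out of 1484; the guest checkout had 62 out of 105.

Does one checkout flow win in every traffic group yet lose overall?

No

Display: the one-page checkout 17/60 = 28.3%, the guest checkout 501/1218 = 41.1% → the guest checkout
Direct: the one-page checkout 974/1484 = 65.6%, the guest checkout 62/105 = 59.0% → the one-page checkout
Overall: the one-page checkout 991/1544 = 64.2%, the guest checkout 563/1323 = 42.6% → the one-page checkout
Neither sweeps: the one-page checkout wins 1 of 2 groups, the guest checkout wins 1. The one-page checkout wins overall but not every group — no Simpson reversal.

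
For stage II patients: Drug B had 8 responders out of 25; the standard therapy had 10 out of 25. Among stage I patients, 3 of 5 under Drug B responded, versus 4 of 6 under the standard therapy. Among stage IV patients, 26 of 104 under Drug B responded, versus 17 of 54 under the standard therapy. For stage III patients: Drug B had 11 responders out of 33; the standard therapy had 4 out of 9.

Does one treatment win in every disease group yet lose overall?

Stage II: Drug B 8/25 = 32.0%, the standard therapy 10/25 = 40.0% → the standard therapy
Stage I: Drug B 3/5 = 60.0%, the standard therapy 4/6 = 66.7% → the standard therapy
Stage IV: Drug B 26/104 = 25.0%, the standard therapy 17/54 = 31.5% → the standard therapy
Stage III: Drug B 11/33 = 33.3%, the standard therapy 4/9 = 44.4% → the standard therapy
Overall: Drug B 48/167 = 28.7%, the standard therapy 35/94 = 37.2% → the standard therapy
The standard therapy wins overall and in every disease group — no reversal.

No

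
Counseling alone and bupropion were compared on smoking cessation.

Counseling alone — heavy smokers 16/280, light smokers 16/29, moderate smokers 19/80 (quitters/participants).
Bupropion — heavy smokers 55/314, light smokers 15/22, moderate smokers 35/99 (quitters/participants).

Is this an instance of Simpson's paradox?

Heavy smokers: counseling alone 16/280 = 5.7%, bupropion 55/314 = 17.5% → bupropion
Light smokers: counseling alone 16/29 = 55.2%, bupropion 15/22 = 68.2% → bupropion
Moderate smokers: counseling alone 19/80 = 23.8%, bupropion 35/99 = 35.4% → bupropion
Overall: counseling alone 51/389 = 13.1%, bupropion 105/435 = 24.1% → bupropion
Bupropion wins overall and in every dependence group — no reversal.

No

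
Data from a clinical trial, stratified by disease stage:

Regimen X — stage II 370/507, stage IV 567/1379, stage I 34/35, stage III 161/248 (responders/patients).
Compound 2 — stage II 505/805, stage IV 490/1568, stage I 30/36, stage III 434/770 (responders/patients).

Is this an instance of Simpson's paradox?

No

Stage II: Regimen X 370/507 = 73.0%, Compound 2 505/805 = 62.7% → Regimen X
Stage IV: Regimen X 567/1379 = 41.1%, Compound 2 490/1568 = 31.2% → Regimen X
Stage I: Regimen X 34/35 = 97.1%, Compound 2 30/36 = 83.3% → Regimen X
Stage III: Regimen X 161/248 = 64.9%, Compound 2 434/770 = 56.4% → Regimen X
Overall: Regimen X 1132/2169 = 52.2%, Compound 2 1459/3179 = 45.9% → Regimen X
Regimen X wins overall and in every disease group — no reversal.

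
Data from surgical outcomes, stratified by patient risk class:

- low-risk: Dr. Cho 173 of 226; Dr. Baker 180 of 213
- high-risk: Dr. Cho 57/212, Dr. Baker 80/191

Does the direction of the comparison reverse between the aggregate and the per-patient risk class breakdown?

No

Low-risk: Dr. Cho 173/226 = 76.5%, Dr. Baker 180/213 = 84.5% → Dr. Baker
High-risk: Dr. Cho 57/212 = 26.9%, Dr. Baker 80/191 = 41.9% → Dr. Baker
Overall: Dr. Cho 230/438 = 52.5%, Dr. Baker 260/404 = 64.4% → Dr. Baker
Dr. Baker wins overall and in every patient risk group — no reversal.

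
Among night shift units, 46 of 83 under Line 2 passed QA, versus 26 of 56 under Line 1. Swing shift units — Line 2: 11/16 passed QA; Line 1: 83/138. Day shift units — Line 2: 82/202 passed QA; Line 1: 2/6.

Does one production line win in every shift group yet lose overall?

Yes

Night shift: Line 2 46/83 = 55.4%, Line 1 26/56 = 46.4% → Line 2
Swing shift: Line 2 11/16 = 68.8%, Line 1 83/138 = 60.1% → Line 2
Day shift: Line 2 82/202 = 40.6%, Line 1 2/6 = 33.3% → Line 2
Overall: Line 2 139/301 = 46.2%, Line 1 111/200 = 55.5% → Line 1
Line 2 wins each shift group but Line 1 wins overall — the comparison reverses. Line 2's units skew toward day shift, which has a lower base rate.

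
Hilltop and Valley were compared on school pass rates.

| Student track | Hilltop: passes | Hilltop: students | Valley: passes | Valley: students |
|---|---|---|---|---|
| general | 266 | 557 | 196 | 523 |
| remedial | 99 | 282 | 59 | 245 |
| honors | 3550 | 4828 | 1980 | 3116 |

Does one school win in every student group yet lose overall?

No

General: Hilltop 266/557 = 47.8%, Valley 196/523 = 37.5% → Hilltop
Remedial: Hilltop 99/282 = 35.1%, Valley 59/245 = 24.1% → Hilltop
Honors: Hilltop 3550/4828 = 73.5%, Valley 1980/3116 = 63.5% → Hilltop
Overall: Hilltop 3915/5667 = 69.1%, Valley 2235/3884 = 57.5% → Hilltop
Hilltop wins overall and in every student group — no reversal.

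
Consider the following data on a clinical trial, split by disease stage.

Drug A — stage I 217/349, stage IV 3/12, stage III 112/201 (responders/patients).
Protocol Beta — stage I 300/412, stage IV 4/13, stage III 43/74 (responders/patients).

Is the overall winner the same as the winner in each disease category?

Stage I: Drug A 217/349 = 62.2%, Protocol Beta 300/412 = 72.8% → Protocol Beta
Stage IV: Drug A 3/12 = 25.0%, Protocol Beta 4/13 = 30.8% → Protocol Beta
Stage III: Drug A 112/201 = 55.7%, Protocol Beta 43/74 = 58.1% → Protocol Beta
Overall: Drug A 332/562 = 59.1%, Protocol Beta 347/499 = 69.5% → Protocol Beta
Protocol Beta wins overall and in every disease group — no reversal.

Yes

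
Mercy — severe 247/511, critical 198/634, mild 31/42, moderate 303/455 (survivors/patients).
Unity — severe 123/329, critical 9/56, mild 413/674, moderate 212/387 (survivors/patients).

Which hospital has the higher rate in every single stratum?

Mercy

Severe: Mercy 247/511 = 48.3%, Unity 123/329 = 37.4% → Mercy
Critical: Mercy 198/634 = 31.2%, Unity 9/56 = 16.1% → Mercy
Mild: Mercy 31/42 = 73.8%, Unity 413/674 = 61.3% → Mercy
Moderate: Mercy 303/455 = 66.6%, Unity 212/387 = 54.8% → Mercy
Mercy has the higher rate in all 4 groups.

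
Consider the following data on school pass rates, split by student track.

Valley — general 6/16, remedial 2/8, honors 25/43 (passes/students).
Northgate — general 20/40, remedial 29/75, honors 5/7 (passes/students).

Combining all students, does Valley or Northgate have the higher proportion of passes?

General: Valley 6/16 = 37.5%, Northgate 20/40 = 50.0% → Northgate
Remedial: Valley 2/8 = 25.0%, Northgate 29/75 = 38.7% → Northgate
Honors: Valley 25/43 = 58.1%, Northgate 5/7 = 71.4% → Northgate
Overall: Valley 33/67 = 49.3%, Northgate 54/122 = 44.3% → Valley
(Northgate wins every student group but Valley wins overall — Northgate's students skew toward the low-rate remedial group.)

Valley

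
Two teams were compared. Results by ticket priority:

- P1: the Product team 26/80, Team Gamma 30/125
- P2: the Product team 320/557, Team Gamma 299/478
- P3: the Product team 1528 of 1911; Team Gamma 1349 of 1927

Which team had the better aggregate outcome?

the Product team

P1: the Product team 26/80 = 32.5%, Team Gamma 30/125 = 24.0% → the Product team
P2: the Product team 320/557 = 57.5%, Team Gamma 299/478 = 62.6% → Team Gamma
P3: the Product team 1528/1911 = 80.0%, Team Gamma 1349/1927 = 70.0% → the Product team
Overall: the Product team 1874/2548 = 73.5%, Team Gamma 1678/2530 = 66.3% → the Product team
(Neither sweeps every ticket group, but the Product team has the higher pooled rate.)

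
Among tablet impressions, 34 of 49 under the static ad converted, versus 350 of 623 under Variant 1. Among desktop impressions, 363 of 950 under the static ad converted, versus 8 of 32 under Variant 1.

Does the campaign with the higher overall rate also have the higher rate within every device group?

No

Tablet: the static ad 34/49 = 69.4%, Variant 1 350/623 = 56.2% → the static ad
Desktop: the static ad 363/950 = 38.2%, Variant 1 8/32 = 25.0% → the static ad
Overall: the static ad 397/999 = 39.7%, Variant 1 358/655 = 54.7% → Variant 1
The static ad wins each device group but Variant 1 wins overall — the comparison reverses. The static ad's impressions skew toward desktop, which has a lower base rate.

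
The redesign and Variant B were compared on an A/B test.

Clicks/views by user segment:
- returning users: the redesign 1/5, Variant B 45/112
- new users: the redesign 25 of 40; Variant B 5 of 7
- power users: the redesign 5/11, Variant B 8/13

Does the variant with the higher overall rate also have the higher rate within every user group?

No

Returning users: the redesign 1/5 = 20.0%, Variant B 45/112 = 40.2% → Variant B
New users: the redesign 25/40 = 62.5%, Variant B 5/7 = 71.4% → Variant B
Power users: the redesign 5/11 = 45.5%, Variant B 8/13 = 61.5% → Variant B
Overall: the redesign 31/56 = 55.4%, Variant B 58/132 = 43.9% → the redesign
Variant B wins each user group but the redesign wins overall — the comparison reverses. Variant B's views skew toward returning users, which has a lower base rate.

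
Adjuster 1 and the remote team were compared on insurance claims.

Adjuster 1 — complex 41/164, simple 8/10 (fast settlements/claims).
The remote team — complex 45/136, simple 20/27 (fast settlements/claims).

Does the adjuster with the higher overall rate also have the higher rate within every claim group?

No

Complex: Adjuster 1 41/164 = 25.0%, the remote team 45/136 = 33.1% → the remote team
Simple: Adjuster 1 8/10 = 80.0%, the remote team 20/27 = 74.1% → Adjuster 1
Overall: Adjuster 1 49/174 = 28.2%, the remote team 65/163 = 39.9% → the remote team
Neither sweeps: Adjuster 1 wins 1 of 2 groups, the remote team wins 1. The remote team wins overall but not every group — no Simpson reversal.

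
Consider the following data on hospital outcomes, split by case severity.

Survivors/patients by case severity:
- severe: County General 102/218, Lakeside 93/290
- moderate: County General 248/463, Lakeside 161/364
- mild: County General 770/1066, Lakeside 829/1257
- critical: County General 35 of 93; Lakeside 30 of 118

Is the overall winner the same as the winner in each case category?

Yes

Severe: County General 102/218 = 46.8%, Lakeside 93/290 = 32.1% → County General
Moderate: County General 248/463 = 53.6%, Lakeside 161/364 = 44.2% → County General
Mild: County General 770/1066 = 72.2%, Lakeside 829/1257 = 66.0% → County General
Critical: County General 35/93 = 37.6%, Lakeside 30/118 = 25.4% → County General
Overall: County General 1155/1840 = 62.8%, Lakeside 1113/2029 = 54.9% → County General
County General wins overall and in every case group — no reversal.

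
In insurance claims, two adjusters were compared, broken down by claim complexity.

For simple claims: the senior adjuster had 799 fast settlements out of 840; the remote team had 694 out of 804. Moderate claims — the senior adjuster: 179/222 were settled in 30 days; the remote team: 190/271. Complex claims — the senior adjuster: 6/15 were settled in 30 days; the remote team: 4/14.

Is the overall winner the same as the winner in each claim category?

Simple: the senior adjuster 799/840 = 95.1%, the remote team 694/804 = 86.3% → the senior adjuster
Moderate: the senior adjuster 179/222 = 80.6%, the remote team 190/271 = 70.1% → the senior adjuster
Complex: the senior adjuster 6/15 = 40.0%, the remote team 4/14 = 28.6% → the senior adjuster
Overall: the senior adjuster 984/1077 = 91.4%, the remote team 888/1089 = 81.5% → the senior adjuster
The senior adjuster wins overall and in every claim group — no reversal.

Yes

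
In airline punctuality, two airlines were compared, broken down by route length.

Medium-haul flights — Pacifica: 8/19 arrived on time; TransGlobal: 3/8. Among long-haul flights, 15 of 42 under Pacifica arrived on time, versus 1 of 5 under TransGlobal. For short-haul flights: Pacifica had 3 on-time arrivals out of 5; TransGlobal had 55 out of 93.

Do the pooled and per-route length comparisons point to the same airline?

No

Medium-haul: Pacifica 8/19 = 42.1%, TransGlobal 3/8 = 37.5% → Pacifica
Long-haul: Pacifica 15/42 = 35.7%, TransGlobal 1/5 = 20.0% → Pacifica
Short-haul: Pacifica 3/5 = 60.0%, TransGlobal 55/93 = 59.1% → Pacifica
Overall: Pacifica 26/66 = 39.4%, TransGlobal 59/106 = 55.7% → TransGlobal
Pacifica wins each route group but TransGlobal wins overall — the comparison reverses. Pacifica's flights skew toward long-haul, which has a lower base rate.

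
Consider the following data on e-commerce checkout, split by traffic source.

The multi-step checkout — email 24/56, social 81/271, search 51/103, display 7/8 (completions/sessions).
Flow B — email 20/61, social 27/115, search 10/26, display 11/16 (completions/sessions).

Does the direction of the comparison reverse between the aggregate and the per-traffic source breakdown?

Email: the multi-step checkout 24/56 = 42.9%, Flow B 20/61 = 32.8% → the multi-step checkout
Social: the multi-step checkout 81/271 = 29.9%, Flow B 27/115 = 23.5% → the multi-step checkout
Search: the multi-step checkout 51/103 = 49.5%, Flow B 10/26 = 38.5% → the multi-step checkout
Display: the multi-step checkout 7/8 = 87.5%, Flow B 11/16 = 68.8% → the multi-step checkout
Overall: the multi-step checkout 163/438 = 37.2%, Flow B 68/218 = 31.2% → the multi-step checkout
The multi-step checkout wins overall and in every traffic group — no reversal.

No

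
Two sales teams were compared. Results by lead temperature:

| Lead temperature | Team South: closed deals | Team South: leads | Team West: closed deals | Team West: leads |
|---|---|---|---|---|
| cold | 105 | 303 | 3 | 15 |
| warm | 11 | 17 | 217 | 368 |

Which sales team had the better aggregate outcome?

Cold: Team South 105/303 = 34.7%, Team West 3/15 = 20.0% → Team South
Warm: Team South 11/17 = 64.7%, Team West 217/368 = 59.0% → Team South
Overall: Team South 116/320 = 36.2%, Team West 220/383 = 57.4% → Team West
(Team South wins every lead group but Team West wins overall — Team South's leads skew toward the low-rate cold group.)

Team West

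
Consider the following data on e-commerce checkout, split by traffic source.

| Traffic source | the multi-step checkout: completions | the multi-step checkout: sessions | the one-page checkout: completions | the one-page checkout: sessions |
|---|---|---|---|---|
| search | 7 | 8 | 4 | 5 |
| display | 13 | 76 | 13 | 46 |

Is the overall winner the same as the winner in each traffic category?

No

Search: the multi-step checkout 7/8 = 87.5%, the one-page checkout 4/5 = 80.0% → the multi-step checkout
Display: the multi-step checkout 13/76 = 17.1%, the one-page checkout 13/46 = 28.3% → the one-page checkout
Overall: the multi-step checkout 20/84 = 23.8%, the one-page checkout 17/51 = 33.3% → the one-page checkout
Neither sweeps: the multi-step checkout wins 1 of 2 groups, the one-page checkout wins 1. The one-page checkout wins overall but not every group — no Simpson reversal.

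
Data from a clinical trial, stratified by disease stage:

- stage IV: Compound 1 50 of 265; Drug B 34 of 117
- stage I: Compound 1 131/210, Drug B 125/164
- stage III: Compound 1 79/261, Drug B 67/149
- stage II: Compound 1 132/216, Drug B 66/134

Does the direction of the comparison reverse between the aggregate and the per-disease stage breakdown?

Stage IV: Compound 1 50/265 = 18.9%, Drug B 34/117 = 29.1% → Drug B
Stage I: Compound 1 131/210 = 62.4%, Drug B 125/164 = 76.2% → Drug B
Stage III: Compound 1 79/261 = 30.3%, Drug B 67/149 = 45.0% → Drug B
Stage II: Compound 1 132/216 = 61.1%, Drug B 66/134 = 49.3% → Compound 1
Overall: Compound 1 392/952 = 41.2%, Drug B 292/564 = 51.8% → Drug B
Neither sweeps: Compound 1 wins 1 of 4 groups, Drug B wins 3. Drug B wins overall but not every group — no Simpson reversal.

No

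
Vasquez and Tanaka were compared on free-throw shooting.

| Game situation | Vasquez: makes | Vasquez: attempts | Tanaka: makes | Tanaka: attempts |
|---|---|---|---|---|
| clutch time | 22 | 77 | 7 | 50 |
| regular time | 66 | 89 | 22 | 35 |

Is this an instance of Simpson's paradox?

Clutch time: Vasquez 22/77 = 28.6%, Tanaka 7/50 = 14.0% → Vasquez
Regular time: Vasquez 66/89 = 74.2%, Tanaka 22/35 = 62.9% → Vasquez
Overall: Vasquez 88/166 = 53.0%, Tanaka 29/85 = 34.1% → Vasquez
Vasquez wins overall and in every game group — no reversal.

No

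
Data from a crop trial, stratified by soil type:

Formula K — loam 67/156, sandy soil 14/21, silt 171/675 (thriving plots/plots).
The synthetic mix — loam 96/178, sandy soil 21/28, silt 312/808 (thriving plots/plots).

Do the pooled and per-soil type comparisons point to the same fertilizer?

Yes

Loam: Formula K 67/156 = 42.9%, the synthetic mix 96/178 = 53.9% → the synthetic mix
Sandy soil: Formula K 14/21 = 66.7%, the synthetic mix 21/28 = 75.0% → the synthetic mix
Silt: Formula K 171/675 = 25.3%, the synthetic mix 312/808 = 38.6% → the synthetic mix
Overall: Formula K 252/852 = 29.6%, the synthetic mix 429/1014 = 42.3% → the synthetic mix
The synthetic mix wins overall and in every soil group — no reversal.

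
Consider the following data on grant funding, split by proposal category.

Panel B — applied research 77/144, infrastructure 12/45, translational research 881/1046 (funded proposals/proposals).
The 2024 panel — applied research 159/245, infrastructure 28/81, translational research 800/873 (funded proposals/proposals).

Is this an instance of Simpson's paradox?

Applied research: Panel B 77/144 = 53.5%, the 2024 panel 159/245 = 64.9% → the 2024 panel
Infrastructure: Panel B 12/45 = 26.7%, the 2024 panel 28/81 = 34.6% → the 2024 panel
Translational research: Panel B 881/1046 = 84.2%, the 2024 panel 800/873 = 91.6% → the 2024 panel
Overall: Panel B 970/1235 = 78.5%, the 2024 panel 987/1199 = 82.3% → the 2024 panel
The 2024 panel wins overall and in every proposal group — no reversal.

No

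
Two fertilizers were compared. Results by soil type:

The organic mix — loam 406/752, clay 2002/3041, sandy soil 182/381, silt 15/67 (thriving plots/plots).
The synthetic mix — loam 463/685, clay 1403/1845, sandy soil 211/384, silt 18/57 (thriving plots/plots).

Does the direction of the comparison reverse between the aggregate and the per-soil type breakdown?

No

Loam: the organic mix 406/752 = 54.0%, the synthetic mix 463/685 = 67.6% → the synthetic mix
Clay: the organic mix 2002/3041 = 65.8%, the synthetic mix 1403/1845 = 76.0% → the synthetic mix
Sandy soil: the organic mix 182/381 = 47.8%, the synthetic mix 211/384 = 54.9% → the synthetic mix
Silt: the organic mix 15/67 = 22.4%, the synthetic mix 18/57 = 31.6% → the synthetic mix
Overall: the organic mix 2605/4241 = 61.4%, the synthetic mix 2095/2971 = 70.5% → the synthetic mix
The synthetic mix wins overall and in every soil group — no reversal.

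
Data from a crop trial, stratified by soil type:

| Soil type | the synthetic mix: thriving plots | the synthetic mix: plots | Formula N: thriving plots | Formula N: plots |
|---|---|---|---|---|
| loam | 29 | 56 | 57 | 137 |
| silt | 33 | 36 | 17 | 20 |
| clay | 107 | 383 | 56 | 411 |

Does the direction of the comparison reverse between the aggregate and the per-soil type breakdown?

Loam: the synthetic mix 29/56 = 51.8%, Formula N 57/137 = 41.6% → the synthetic mix
Silt: the synthetic mix 33/36 = 91.7%, Formula N 17/20 = 85.0% → the synthetic mix
Clay: the synthetic mix 107/383 = 27.9%, Formula N 56/411 = 13.6% → the synthetic mix
Overall: the synthetic mix 169/475 = 35.6%, Formula N 130/568 = 22.9% → the synthetic mix
The synthetic mix wins overall and in every soil group — no reversal.

No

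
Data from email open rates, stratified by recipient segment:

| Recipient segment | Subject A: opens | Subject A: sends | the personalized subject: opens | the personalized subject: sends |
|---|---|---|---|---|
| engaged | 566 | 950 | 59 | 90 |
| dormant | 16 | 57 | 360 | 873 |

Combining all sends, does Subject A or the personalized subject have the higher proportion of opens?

Engaged: Subject A 566/950 = 59.6%, the personalized subject 59/90 = 65.6% → the personalized subject
Dormant: Subject A 16/57 = 28.1%, the personalized subject 360/873 = 41.2% → the personalized subject
Overall: Subject A 582/1007 = 57.8%, the personalized subject 419/963 = 43.5% → Subject A
(The personalized subject wins every recipient group but Subject A wins overall — the personalized subject's sends skew toward the low-rate dormant group.)

Subject A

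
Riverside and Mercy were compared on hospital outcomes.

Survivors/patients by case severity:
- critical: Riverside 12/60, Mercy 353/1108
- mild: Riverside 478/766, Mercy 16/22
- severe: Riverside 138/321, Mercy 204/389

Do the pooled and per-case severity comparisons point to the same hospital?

No

Critical: Riverside 12/60 = 20.0%, Mercy 353/1108 = 31.9% → Mercy
Mild: Riverside 478/766 = 62.4%, Mercy 16/22 = 72.7% → Mercy
Severe: Riverside 138/321 = 43.0%, Mercy 204/389 = 52.4% → Mercy
Overall: Riverside 628/1147 = 54.8%, Mercy 573/1519 = 37.7% → Riverside
Mercy wins each case group but Riverside wins overall — the comparison reverses. Mercy's patients skew toward critical, which has a lower base rate.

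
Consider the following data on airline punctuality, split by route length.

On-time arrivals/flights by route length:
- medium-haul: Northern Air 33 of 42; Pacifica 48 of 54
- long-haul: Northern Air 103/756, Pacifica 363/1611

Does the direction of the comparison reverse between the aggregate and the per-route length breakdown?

No

Medium-haul: Northern Air 33/42 = 78.6%, Pacifica 48/54 = 88.9% → Pacifica
Long-haul: Northern Air 103/756 = 13.6%, Pacifica 363/1611 = 22.5% → Pacifica
Overall: Northern Air 136/798 = 17.0%, Pacifica 411/1665 = 24.7% → Pacifica
Pacifica wins overall and in every route group — no reversal.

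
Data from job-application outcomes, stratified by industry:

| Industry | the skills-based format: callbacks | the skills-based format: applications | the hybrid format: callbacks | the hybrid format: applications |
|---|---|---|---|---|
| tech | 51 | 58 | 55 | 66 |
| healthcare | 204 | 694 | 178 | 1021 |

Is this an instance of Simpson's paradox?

No

Tech: the skills-based format 51/58 = 87.9%, the hybrid format 55/66 = 83.3% → the skills-based format
Healthcare: the skills-based format 204/694 = 29.4%, the hybrid format 178/1021 = 17.4% → the skills-based format
Overall: the skills-based format 255/752 = 33.9%, the hybrid format 233/1087 = 21.4% → the skills-based format
The skills-based format wins overall and in every industry group — no reversal.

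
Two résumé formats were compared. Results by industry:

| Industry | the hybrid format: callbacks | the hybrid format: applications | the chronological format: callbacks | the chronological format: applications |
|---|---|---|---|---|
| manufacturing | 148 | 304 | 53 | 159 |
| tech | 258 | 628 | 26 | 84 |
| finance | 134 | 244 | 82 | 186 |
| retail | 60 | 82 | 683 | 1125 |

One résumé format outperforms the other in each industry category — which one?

Manufacturing: the hybrid format 148/304 = 48.7%, the chronological format 53/159 = 33.3% → the hybrid format
Tech: the hybrid format 258/628 = 41.1%, the chronological format 26/84 = 31.0% → the hybrid format
Finance: the hybrid format 134/244 = 54.9%, the chronological format 82/186 = 44.1% → the hybrid format
Retail: the hybrid format 60/82 = 73.2%, the chronological format 683/1125 = 60.7% → the hybrid format
The hybrid format has the higher rate in all 4 groups.

the hybrid format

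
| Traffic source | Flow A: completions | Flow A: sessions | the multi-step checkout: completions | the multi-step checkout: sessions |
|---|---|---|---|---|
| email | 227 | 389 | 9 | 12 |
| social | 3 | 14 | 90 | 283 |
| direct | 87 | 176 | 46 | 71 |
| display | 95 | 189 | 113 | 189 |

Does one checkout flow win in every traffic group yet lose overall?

Email: Flow A 227/389 = 58.4%, the multi-step checkout 9/12 = 75.0% → the multi-step checkout
Social: Flow A 3/14 = 21.4%, the multi-step checkout 90/283 = 31.8% → the multi-step checkout
Direct: Flow A 87/176 = 49.4%, the multi-step checkout 46/71 = 64.8% → the multi-step checkout
Display: Flow A 95/189 = 50.3%, the multi-step checkout 113/189 = 59.8% → the multi-step checkout
Overall: Flow A 412/768 = 53.6%, the multi-step checkout 258/555 = 46.5% → Flow A
The multi-step checkout wins each traffic group but Flow A wins overall — the comparison reverses. The multi-step checkout's sessions skew toward social, which has a lower base rate.

Yes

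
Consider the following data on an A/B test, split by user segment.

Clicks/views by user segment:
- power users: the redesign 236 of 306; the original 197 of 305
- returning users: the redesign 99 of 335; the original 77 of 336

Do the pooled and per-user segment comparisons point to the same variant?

Yes

Power users: the redesign 236/306 = 77.1%, the original 197/305 = 64.6% → the redesign
Returning users: the redesign 99/335 = 29.6%, the original 77/336 = 22.9% → the redesign
Overall: the redesign 335/641 = 52.3%, the original 274/641 = 42.7% → the redesign
The redesign wins overall and in every user group — no reversal.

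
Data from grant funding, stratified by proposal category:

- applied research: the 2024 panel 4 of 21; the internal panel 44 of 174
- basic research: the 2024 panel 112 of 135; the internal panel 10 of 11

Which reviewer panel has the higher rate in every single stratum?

Applied research: the 2024 panel 4/21 = 19.0%, the internal panel 44/174 = 25.3% → the internal panel
Basic research: the 2024 panel 112/135 = 83.0%, the internal panel 10/11 = 90.9% → the internal panel
The internal panel has the higher rate in both groups.

the internal panel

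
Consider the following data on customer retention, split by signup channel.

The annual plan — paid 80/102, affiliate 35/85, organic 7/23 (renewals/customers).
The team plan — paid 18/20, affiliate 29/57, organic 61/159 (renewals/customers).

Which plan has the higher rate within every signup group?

the team plan

Paid: the annual plan 80/102 = 78.4%, the team plan 18/20 = 90.0% → the team plan
Affiliate: the annual plan 35/85 = 41.2%, the team plan 29/57 = 50.9% → the team plan
Organic: the annual plan 7/23 = 30.4%, the team plan 61/159 = 38.4% → the team plan
The team plan has the higher rate in all 3 groups.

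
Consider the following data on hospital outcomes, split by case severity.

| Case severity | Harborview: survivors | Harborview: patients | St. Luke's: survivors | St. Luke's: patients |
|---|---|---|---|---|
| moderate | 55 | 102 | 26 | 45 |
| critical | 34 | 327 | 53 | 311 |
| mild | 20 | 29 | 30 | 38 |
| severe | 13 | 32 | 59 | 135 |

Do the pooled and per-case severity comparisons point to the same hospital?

Yes

Moderate: Harborview 55/102 = 53.9%, St. Luke's 26/45 = 57.8% → St. Luke's
Critical: Harborview 34/327 = 10.4%, St. Luke's 53/311 = 17.0% → St. Luke's
Mild: Harborview 20/29 = 69.0%, St. Luke's 30/38 = 78.9% → St. Luke's
Severe: Harborview 13/32 = 40.6%, St. Luke's 59/135 = 43.7% → St. Luke's
Overall: Harborview 122/490 = 24.9%, St. Luke's 168/529 = 31.8% → St. Luke's
St. Luke's wins overall and in every case group — no reversal.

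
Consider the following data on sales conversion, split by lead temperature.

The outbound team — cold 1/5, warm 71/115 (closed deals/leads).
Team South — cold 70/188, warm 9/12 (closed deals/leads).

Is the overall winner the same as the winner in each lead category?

No

Cold: the outbound team 1/5 = 20.0%, Team South 70/188 = 37.2% → Team South
Warm: the outbound team 71/115 = 61.7%, Team South 9/12 = 75.0% → Team South
Overall: the outbound team 72/120 = 60.0%, Team South 79/200 = 39.5% → the outbound team
Team South wins each lead group but the outbound team wins overall — the comparison reverses. Team South's leads skew toward cold, which has a lower base rate.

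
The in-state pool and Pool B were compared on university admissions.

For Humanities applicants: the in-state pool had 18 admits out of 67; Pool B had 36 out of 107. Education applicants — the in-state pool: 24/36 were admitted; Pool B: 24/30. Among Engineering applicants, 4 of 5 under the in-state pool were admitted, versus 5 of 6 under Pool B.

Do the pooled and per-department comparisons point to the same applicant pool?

Humanities: the in-state pool 18/67 = 26.9%, Pool B 36/107 = 33.6% → Pool B
Education: the in-state pool 24/36 = 66.7%, Pool B 24/30 = 80.0% → Pool B
Engineering: the in-state pool 4/5 = 80.0%, Pool B 5/6 = 83.3% → Pool B
Overall: the in-state pool 46/108 = 42.6%, Pool B 65/143 = 45.5% → Pool B
Pool B wins overall and in every department group — no reversal.

Yes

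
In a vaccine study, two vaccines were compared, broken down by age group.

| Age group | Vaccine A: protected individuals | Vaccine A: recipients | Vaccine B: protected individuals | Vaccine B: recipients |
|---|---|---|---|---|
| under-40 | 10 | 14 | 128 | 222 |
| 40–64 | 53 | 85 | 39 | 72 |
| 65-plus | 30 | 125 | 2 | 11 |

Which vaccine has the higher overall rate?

Vaccine B

Under-40: Vaccine A 10/14 = 71.4%, Vaccine B 128/222 = 57.7% → Vaccine A
40–64: Vaccine A 53/85 = 62.4%, Vaccine B 39/72 = 54.2% → Vaccine A
65-plus: Vaccine A 30/125 = 24.0%, Vaccine B 2/11 = 18.2% → Vaccine A
Overall: Vaccine A 93/224 = 41.5%, Vaccine B 169/305 = 55.4% → Vaccine B
(Vaccine A wins every age group but Vaccine B wins overall — Vaccine A's recipients skew toward the low-rate 65-plus group.)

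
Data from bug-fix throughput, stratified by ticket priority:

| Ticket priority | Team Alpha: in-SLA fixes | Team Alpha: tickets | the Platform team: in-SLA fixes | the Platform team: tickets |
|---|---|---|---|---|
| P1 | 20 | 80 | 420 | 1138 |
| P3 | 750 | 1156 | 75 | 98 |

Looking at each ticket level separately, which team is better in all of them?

P1: Team Alpha 20/80 = 25.0%, the Platform team 420/1138 = 36.9% → the Platform team
P3: Team Alpha 750/1156 = 64.9%, the Platform team 75/98 = 76.5% → the Platform team
The Platform team has the higher rate in both groups.

the Platform team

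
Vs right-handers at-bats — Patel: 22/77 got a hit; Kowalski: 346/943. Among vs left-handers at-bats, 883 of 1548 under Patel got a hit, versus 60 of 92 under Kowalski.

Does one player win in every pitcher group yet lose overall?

Vs right-handers: Patel 22/77 = 28.6%, Kowalski 346/943 = 36.7% → Kowalski
Vs left-handers: Patel 883/1548 = 57.0%, Kowalski 60/92 = 65.2% → Kowalski
Overall: Patel 905/1625 = 55.7%, Kowalski 406/1035 = 39.2% → Patel
Kowalski wins each pitcher group but Patel wins overall — the comparison reverses. Kowalski's at-bats skew toward vs right-handers, which has a lower base rate.

Yes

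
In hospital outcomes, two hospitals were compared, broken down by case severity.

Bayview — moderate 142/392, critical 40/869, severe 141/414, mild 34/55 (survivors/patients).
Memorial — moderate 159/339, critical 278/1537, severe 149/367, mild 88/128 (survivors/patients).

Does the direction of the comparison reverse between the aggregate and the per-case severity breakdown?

No

Moderate: Bayview 142/392 = 36.2%, Memorial 159/339 = 46.9% → Memorial
Critical: Bayview 40/869 = 4.6%, Memorial 278/1537 = 18.1% → Memorial
Severe: Bayview 141/414 = 34.1%, Memorial 149/367 = 40.6% → Memorial
Mild: Bayview 34/55 = 61.8%, Memorial 88/128 = 68.8% → Memorial
Overall: Bayview 357/1730 = 20.6%, Memorial 674/2371 = 28.4% → Memorial
Memorial wins overall and in every case group — no reversal.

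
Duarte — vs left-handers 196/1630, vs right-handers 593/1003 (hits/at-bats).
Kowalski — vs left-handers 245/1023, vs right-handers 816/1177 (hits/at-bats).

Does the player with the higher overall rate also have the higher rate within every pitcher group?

Vs left-handers: Duarte 196/1630 = 12.0%, Kowalski 245/1023 = 23.9% → Kowalski
Vs right-handers: Duarte 593/1003 = 59.1%, Kowalski 816/1177 = 69.3% → Kowalski
Overall: Duarte 789/2633 = 30.0%, Kowalski 1061/2200 = 48.2% → Kowalski
Kowalski wins overall and in every pitcher group — no reversal.

Yes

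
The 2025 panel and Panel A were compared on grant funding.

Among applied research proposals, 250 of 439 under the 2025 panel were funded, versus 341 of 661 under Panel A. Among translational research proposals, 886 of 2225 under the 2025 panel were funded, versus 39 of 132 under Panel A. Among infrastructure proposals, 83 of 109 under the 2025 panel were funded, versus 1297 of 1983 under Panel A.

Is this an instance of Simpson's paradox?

Yes

Applied research: the 2025 panel 250/439 = 56.9%, Panel A 341/661 = 51.6% → the 2025 panel
Translational research: the 2025 panel 886/2225 = 39.8%, Panel A 39/132 = 29.5% → the 2025 panel
Infrastructure: the 2025 panel 83/109 = 76.1%, Panel A 1297/1983 = 65.4% → the 2025 panel
Overall: the 2025 panel 1219/2773 = 44.0%, Panel A 1677/2776 = 60.4% → Panel A
The 2025 panel wins each proposal group but Panel A wins overall — the comparison reverses. The 2025 panel's proposals skew toward translational research, which has a lower base rate.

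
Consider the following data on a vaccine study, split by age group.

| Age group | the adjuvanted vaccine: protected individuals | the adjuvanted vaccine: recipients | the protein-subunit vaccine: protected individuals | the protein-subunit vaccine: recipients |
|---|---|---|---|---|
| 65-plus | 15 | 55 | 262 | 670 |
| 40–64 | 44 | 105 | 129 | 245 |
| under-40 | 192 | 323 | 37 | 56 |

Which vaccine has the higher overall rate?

65-plus: the adjuvanted vaccine 15/55 = 27.3%, the protein-subunit vaccine 262/670 = 39.1% → the protein-subunit vaccine
40–64: the adjuvanted vaccine 44/105 = 41.9%, the protein-subunit vaccine 129/245 = 52.7% → the protein-subunit vaccine
Under-40: the adjuvanted vaccine 192/323 = 59.4%, the protein-subunit vaccine 37/56 = 66.1% → the protein-subunit vaccine
Overall: the adjuvanted vaccine 251/483 = 52.0%, the protein-subunit vaccine 428/971 = 44.1% → the adjuvanted vaccine
(The protein-subunit vaccine wins every age group but the adjuvanted vaccine wins overall — the protein-subunit vaccine's recipients skew toward the low-rate 65-plus group.)

the adjuvanted vaccine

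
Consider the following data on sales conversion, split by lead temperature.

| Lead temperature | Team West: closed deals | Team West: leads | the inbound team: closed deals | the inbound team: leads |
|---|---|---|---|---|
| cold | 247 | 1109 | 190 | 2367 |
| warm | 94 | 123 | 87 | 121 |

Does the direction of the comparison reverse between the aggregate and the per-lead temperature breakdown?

Cold: Team West 247/1109 = 22.3%, the inbound team 190/2367 = 8.0% → Team West
Warm: Team West 94/123 = 76.4%, the inbound team 87/121 = 71.9% → Team West
Overall: Team West 341/1232 = 27.7%, the inbound team 277/2488 = 11.1% → Team West
Team West wins overall and in every lead group — no reversal.

No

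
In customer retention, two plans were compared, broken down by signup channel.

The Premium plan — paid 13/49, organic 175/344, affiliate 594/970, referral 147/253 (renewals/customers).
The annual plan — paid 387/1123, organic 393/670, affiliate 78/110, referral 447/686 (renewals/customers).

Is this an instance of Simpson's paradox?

Paid: the Premium plan 13/49 = 26.5%, the annual plan 387/1123 = 34.5% → the annual plan
Organic: the Premium plan 175/344 = 50.9%, the annual plan 393/670 = 58.7% → the annual plan
Affiliate: the Premium plan 594/970 = 61.2%, the annual plan 78/110 = 70.9% → the annual plan
Referral: the Premium plan 147/253 = 58.1%, the annual plan 447/686 = 65.2% → the annual plan
Overall: the Premium plan 929/1616 = 57.5%, the annual plan 1305/2589 = 50.4% → the Premium plan
The annual plan wins each signup group but the Premium plan wins overall — the comparison reverses. The annual plan's customers skew toward paid, which has a lower base rate.

Yes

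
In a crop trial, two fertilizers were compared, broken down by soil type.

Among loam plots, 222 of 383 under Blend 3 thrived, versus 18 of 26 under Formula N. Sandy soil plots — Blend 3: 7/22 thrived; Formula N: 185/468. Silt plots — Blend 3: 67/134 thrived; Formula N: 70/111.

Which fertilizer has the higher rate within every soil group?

Loam: Blend 3 222/383 = 58.0%, Formula N 18/26 = 69.2% → Formula N
Sandy soil: Blend 3 7/22 = 31.8%, Formula N 185/468 = 39.5% → Formula N
Silt: Blend 3 67/134 = 50.0%, Formula N 70/111 = 63.1% → Formula N
Formula N has the higher rate in all 3 groups.

Formula N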